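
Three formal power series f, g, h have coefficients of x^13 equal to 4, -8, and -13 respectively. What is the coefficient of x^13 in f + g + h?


Series addition is componentwise:
4 + -8 + -13
= -17

-17


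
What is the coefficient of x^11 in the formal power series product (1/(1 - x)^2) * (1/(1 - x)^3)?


Combine the factors: (1/(1 - x)^2) * (1/(1 - x)^3) = 1/(1 - x)^5.
Then use 1/(1 - x)^r = sum_{k>=0} C(k + r - 1, r - 1) x^k with r = 5 and k = 11:
C(15, 4) = 1365.

1365


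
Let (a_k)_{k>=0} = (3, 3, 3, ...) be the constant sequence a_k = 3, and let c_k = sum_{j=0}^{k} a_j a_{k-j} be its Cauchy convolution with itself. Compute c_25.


Since a_j = 3 for all j >= 0, the convolution sum becomes
c_k = sum_{j=0}^{k} 3 * 3 = 9 * (k + 1).
Equivalently, the generating function of (a_k) is 3/(1 - x) and its square is 9/(1 - x)^2 = sum_{k>=0} 9(k + 1) x^k.
For k = 25: 9 * 26 = 234.

234


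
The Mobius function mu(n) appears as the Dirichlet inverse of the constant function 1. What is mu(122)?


122 = 2 * 61 (all distinct primes).
mu(122) = (-1)^2 = 1

1


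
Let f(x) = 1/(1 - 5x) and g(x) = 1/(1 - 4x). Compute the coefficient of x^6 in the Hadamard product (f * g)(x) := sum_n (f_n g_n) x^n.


f has coefficients f_k = 5^k and g has coefficients g_k = 4^k, so the Hadamard product has coefficient (f*g)_k = 5^k * 4^k = 20^k.
For k = 6: 20^6 = 64000000.

64000000


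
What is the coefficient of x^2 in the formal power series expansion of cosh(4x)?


The Maclaurin series is cosh(t) = sum_{m>=0} t^(2m) / (2m)!, so substituting t = 4x, only even powers of x are nonzero, with coefficient of x^(2m) equal to 4^(2m) / (2m)!.
For x^2 the coefficient is 4^2/2! = 16/2 = 8.

8


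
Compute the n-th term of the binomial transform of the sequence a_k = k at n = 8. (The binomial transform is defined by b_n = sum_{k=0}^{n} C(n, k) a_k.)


With a_k = k, b_n = sum_{k=0}^{n} C(n, k) k. Using k * C(n, k) = n * C(n-1, k-1) gives b_n = n * sum_{k>=1} C(n-1, k-1) = n * 2^(n-1).
For n = 8: 8 * 2^7 = 8 * 128 = 1024.

1024


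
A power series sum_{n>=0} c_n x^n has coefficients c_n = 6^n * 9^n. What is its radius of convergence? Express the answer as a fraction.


By the root test (Cauchy-Hadamard), the radius is R = 1 / limsup_n |c_n|^(1/n).
Here |c_n|^(1/n) = (6^n * 9^n)^(1/n) = 6 * 9 = 54 for all n.
So R = 1/54 = 1/54.

1/54


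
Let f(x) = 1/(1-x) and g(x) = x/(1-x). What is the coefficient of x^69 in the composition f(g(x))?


First simplify the composition: f(g(x)) = 1/(1 - x/(1-x)) = (1-x)/((1-x) - x) = (1-x)/(1-2x).
Now extract the coefficient. Write (1-x)/(1-2x) = 1/(1-2x) - x/(1-2x).
The coefficient of x^n in 1/(1-2x) is 2^n, and in x/(1-2x) is 2^(n-1) (for n >= 1).
So the coefficient of x^69 is 2^69 - 2^68 = 590295810358705651712 - 295147905179352825856 = 295147905179352825856.

295147905179352825856


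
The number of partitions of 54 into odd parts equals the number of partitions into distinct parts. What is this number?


Computing partitions of 54 into odd parts (1, 3, 5, ...):
Using the generating function prod_{k>=0} 1/(1-x^(2k+1)),
the count is 5718

5718


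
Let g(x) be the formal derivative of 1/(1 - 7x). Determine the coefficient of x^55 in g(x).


Differentiate termwise: d/dx sum_{k>=0} 7^k x^k = sum_{k>=1} k 7^k x^(k-1) = sum_{j>=0} (j+1) 7^(j+1) x^j.
Equivalently, d/dx [1/(1 - 7x)] = 7/(1 - 7x)^2.
For j = 55: 56 * 7^56 = 56 * 211587613802425391637729361787678676290060193601 = 11848906372935821931712844260110005872243370841656.

11848906372935821931712844260110005872243370841656


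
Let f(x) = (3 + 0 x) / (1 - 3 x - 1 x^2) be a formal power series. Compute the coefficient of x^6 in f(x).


Write f(x) = sum_{k>=0} a_k x^k. Multiplying both sides by 1 - 3 x - 1 x^2 gives
(1 - 3 x - 1 x^2) sum_{k>=0} a_k x^k = 3 + 0 x.
Matching coefficients:
 x^0: a_0 = 3
 x^1: a_1 - 3 a_0 = 0  =>  a_1 = 3*3 + 0 = 9
 x^k (k >= 2): a_k = 3 a_{k-1} + 1 a_{k-2}.
Iterating: a_2 = 30, a_3 = 99, a_4 = 327, a_5 = 1080, a_6 = 3567.
So the coefficient of x^6 is 3567.

3567


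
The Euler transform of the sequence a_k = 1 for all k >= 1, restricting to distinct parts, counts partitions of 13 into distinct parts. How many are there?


Partitions of 13 into distinct parts can be computed via generating function.
Product (1+x)(1+x^2)(1+x^3)...
The coefficient of x^13 = 18

18


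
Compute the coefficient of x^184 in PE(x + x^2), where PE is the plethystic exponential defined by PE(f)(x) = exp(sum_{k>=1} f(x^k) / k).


With f(x) = x + x^2, the exponent is sum_{k>=1} (x^k + x^(2k)) / k = -ln(1 - x) - ln(1 - x^2). Exponentiating:
PE(x + x^2) = 1 / ((1 - x)(1 - x^2)).
This is the generating function for partitions of n into parts of size 1 or 2. The number of 2's can be any j in 0..92, and the rest are 1's, so
[x^184] = floor(184/2) + 1 = 93.

93


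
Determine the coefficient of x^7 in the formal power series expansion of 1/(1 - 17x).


The geometric series identity gives 1/(1 - c x) = sum_{k>=0} c^k x^k, so the coefficient of x^k is c^k.
Here c = 17 and k = 7.
Computing: 17^7 = 410338673

410338673


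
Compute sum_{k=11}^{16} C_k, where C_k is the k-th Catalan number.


C_11 through C_16: 58786, 208012, 742900, 2674440, 9694845, 35357670
Sum = 58786 + 208012 + 742900 + 2674440 + 9694845 + 35357670
= 48736653

48736653


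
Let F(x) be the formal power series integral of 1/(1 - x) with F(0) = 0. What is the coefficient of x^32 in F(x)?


1/(1 - x) = sum_{k>=0} x^k. Integrating termwise and using F(0) = 0 gives
F(x) = sum_{k>=0} x^(k+1) / (k+1) = sum_{m>=1} x^m / m = -ln(1 - x).
So the coefficient of x^32 is 1/32 = 1/32.

1/32


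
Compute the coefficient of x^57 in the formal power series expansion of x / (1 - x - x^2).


Let f(x) = sum_{k>=0} a_k x^k. Multiplying f(x) * (1 - x - x^2) = x and matching coefficients gives a_0 = 0, a_1 = 1, and a_k = a_{k-1} + a_{k-2} for k >= 2. These are the Fibonacci numbers F_k.
Iterating from F_0 = 0, F_1 = 1:
F_0=0, F_1=1, F_2=1, F_3=2, F_4=3, F_5=5, F_6=8, F_7=13, F_8=21, F_9=34, ...
F_57 = 365435296162.

365435296162


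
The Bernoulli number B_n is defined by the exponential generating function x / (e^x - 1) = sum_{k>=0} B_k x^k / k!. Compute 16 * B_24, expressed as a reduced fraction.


Bernoulli numbers can also be computed recursively via B_0 = 1 and sum_{j=0}^{m} C(m+1, j) B_j = 0 for m >= 1. Odd-index Bernoulli numbers vanish for k >= 3.
Computing B_24 = -236364091/2730, so 16 * B_24 = 16 * -236364091/2730 = -1890912728/1365.

-1890912728/1365


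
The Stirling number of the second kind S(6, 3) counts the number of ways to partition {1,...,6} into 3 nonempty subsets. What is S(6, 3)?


Using the explicit formula S(n,k) = (1/k!) sum_{j=0}^{k} (-1)^(k-j) C(k,j) j^n:
S(6, 3) = 90
Equivalently, S(n,k) is n! times the coefficient of x^n in the EGF (e^x - 1)^k / k!.

90


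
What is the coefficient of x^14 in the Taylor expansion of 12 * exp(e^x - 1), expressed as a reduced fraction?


exp(e^x - 1) = sum_{k>=0} Bell_k x^k / k!, where Bell_k is the k-th Bell number.
So the coefficient of x^14 is 12 * Bell_14 / 14!.
Computing: Bell_14 = 190899322 and 14! = 87178291200, giving
12 * 190899322/87178291200 = 95449661/3632428800.

95449661/3632428800


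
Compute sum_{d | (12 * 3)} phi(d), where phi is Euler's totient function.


First, 12 * 3 = 36. One classical identity is sum_{d | n} phi(d) = n (each k in [1, n] has a unique gcd with n, and among the k's with gcd(k, n) = n/d there are phi(d) of them). So the sum equals 36. We also verify directly:
Divisors of 36: 1, 2, 3, 4, 6, 9, 12, 18, 36.
phi values: 1, 1, 2, 2, 2, 6, 4, 6, 12.
Sum = 36.

36


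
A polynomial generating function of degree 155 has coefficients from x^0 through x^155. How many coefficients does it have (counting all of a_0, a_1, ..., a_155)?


A polynomial of degree 155 takes the form a_0 + a_1 x + ... + a_155 x^155.
The number of coefficients is 155 + 1 = 156.

156


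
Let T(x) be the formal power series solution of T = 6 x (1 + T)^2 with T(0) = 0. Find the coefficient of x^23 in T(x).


Apply the Lagrange inversion formula: if T = 6 x * phi(T) with phi(t) = (1 + t)^2, then [x^n] T = 6^n * (1/n) [t^(n-1)] phi(t)^n = 6^n * (1/n) [t^(n-1)] (1 + t)^(2n) = 6^n * (1/n) C(2n, n-1).
Using the identity C(2n, n-1) = C(2n, n) * n / (n+1), the unscaled factor equals C(2n, n) / (n+1) = C_n, the n-th Catalan number.
For n = 23: C_23 = C(46, 23) / 24 = 8233430727600/24 = 343059613650.
With the 6^23 = 789730223053602816 factor, the coefficient is 789730223053602816 * 343059613650 = 270924545208497305297512038400.

270924545208497305297512038400


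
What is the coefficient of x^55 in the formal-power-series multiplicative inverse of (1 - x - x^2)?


Let the inverse be f(x) = sum_{k>=0} a_k x^k. From f(x) * (1 - x - x^2) = 1 and matching coefficients:
 x^0: a_0 = 1.
 x^1: a_1 - a_0 = 0, so a_1 = 1.
 x^k (k >= 2): a_k - a_{k-1} - a_{k-2} = 0, i.e. a_k = a_{k-1} + a_{k-2}.
This is the Fibonacci-type recurrence shifted so that a_0 = a_1 = 1.
Iterating: a_0=1, a_1=1, a_2=2, a_3=3, a_4=5, a_5=8, a_6=13, a_7=21, a_8=34, a_9=55, ...
a_55 = 225851433717.

225851433717


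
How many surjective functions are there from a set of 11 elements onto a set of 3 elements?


By inclusion-exclusion on which target elements are missed, the number of surjections from an n-set onto a k-set is
surj(n, k) = sum_{j=0}^{k} (-1)^j C(k, j) (k - j)^n.
Equivalently surj(n, k) = k! * S(n, k), where S(n, k) is the Stirling number of the second kind.
For n = 11, k = 3:
S(11, 3) = 28501, so
surj = 3! * 28501 = 6 * 28501 = 171006.

171006


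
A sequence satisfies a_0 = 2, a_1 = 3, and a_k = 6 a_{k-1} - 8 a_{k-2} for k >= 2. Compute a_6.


The characteristic equation is t^2 - 6 t + 8 = 0, with roots r_1 = 4 and r_2 = 2 (so c_1 = r_1 + r_2, c_2 = -r_1 r_2 as required).
One can use the closed form a_n = A r_1^n + B r_2^n, but direct iteration is more reliable:
a_0 = 2, a_1 = 3, a_2 = 2, a_3 = -12, a_4 = -88, a_5 = -432, a_6 = -1888.
So a_6 = -1888.

-1888


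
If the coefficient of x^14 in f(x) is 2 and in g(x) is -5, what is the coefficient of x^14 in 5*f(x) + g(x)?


Scalar multiplication scales coefficients: 5 * 2 = 10.
Then add the g coefficient: 10 + -5
= 5

5


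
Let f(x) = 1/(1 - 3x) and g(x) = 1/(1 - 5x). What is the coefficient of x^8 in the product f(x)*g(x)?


The coefficient of x^n in f*g is the Cauchy product: sum_{k=0}^{n} a^k * b^(n-k).
With a=3, b=5, n=8:
sum_{k=0}^{8} 3^k * 5^(8-k)
= 966721

966721


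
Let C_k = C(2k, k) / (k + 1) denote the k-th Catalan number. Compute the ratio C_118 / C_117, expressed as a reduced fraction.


Using C_k = (2k)! / (k! (k+1)!), the ratio C_{k+1}/C_k simplifies to
C_{k+1}/C_k = [(2k+2)! / ((k+1)! (k+2)!)] * [k! (k+1)! / (2k)!]
 = (2k+2)(2k+1) / ((k+1)(k+2)) = 2(2k+1) / (k+2).
For k = 117: 2(2*117 + 1) / (117 + 2) = 470/119 = 470/119.

470/119


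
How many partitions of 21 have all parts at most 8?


Using the generating function (1-x)^(-1)(1-x^2)^(-1)...(1-x^8)^(-1),
the coefficient of x^21 counts these restricted partitions.
Result = 525

525


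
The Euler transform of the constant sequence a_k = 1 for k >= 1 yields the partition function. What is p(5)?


The Euler transform converts the sequence a_k = 1 into the number of integer partitions.
Using the recurrence or dynamic programming:
p(5) = 7

7


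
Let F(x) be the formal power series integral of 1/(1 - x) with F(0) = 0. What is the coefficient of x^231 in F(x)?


1/(1 - x) = sum_{k>=0} x^k. Integrating termwise and using F(0) = 0 gives
F(x) = sum_{k>=0} x^(k+1) / (k+1) = sum_{m>=1} x^m / m = -ln(1 - x).
So the coefficient of x^231 is 1/231 = 1/231.

1/231


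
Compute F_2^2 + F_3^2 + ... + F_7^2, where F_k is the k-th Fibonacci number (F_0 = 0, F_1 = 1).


There is a standard identity sum_{k=0}^{N} F_k^2 = F_N * F_{N+1} (proved inductively from the telescoping relation F_k^2 = F_k F_{k+1} - F_{k-1} F_k). Then
sum_{k=2}^{7} F_k^2 = F_7 F_8 - F_1 F_2.
Computing: F_7 = 13, F_8 = 21, F_1 = 1, F_2 = 1.
Sum = 13 * 21 - 1 * 1 = 272.

272


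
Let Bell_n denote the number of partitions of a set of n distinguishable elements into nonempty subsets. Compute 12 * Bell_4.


Bell_4 can be computed from the Bell triangle or from Dobinski's identity Bell_n = (1/e) * sum_{k>=0} k^n / k!.
Computing Bell_4 = 15.
Then 12 * 15 = 180.

180


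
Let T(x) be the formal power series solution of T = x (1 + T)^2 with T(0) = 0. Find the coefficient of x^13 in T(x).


Apply the Lagrange inversion formula: if T = x * phi(T) with phi(t) = (1 + t)^2, then [x^n] T = (1/n) [t^(n-1)] phi(t)^n = (1/n) [t^(n-1)] (1 + t)^(2n) = (1/n) C(2n, n-1).
Using the identity C(2n, n-1) = C(2n, n) * n / (n+1), the unscaled factor equals C(2n, n) / (n+1) = C_n, the n-th Catalan number.
For n = 13: C_13 = C(26, 13) / 14 = 10400600/14 = 742900 = 742900.

742900


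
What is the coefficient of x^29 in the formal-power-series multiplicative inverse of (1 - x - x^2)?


Let the inverse be f(x) = sum_{k>=0} a_k x^k. From f(x) * (1 - x - x^2) = 1 and matching coefficients:
 x^0: a_0 = 1.
 x^1: a_1 - a_0 = 0, so a_1 = 1.
 x^k (k >= 2): a_k - a_{k-1} - a_{k-2} = 0, i.e. a_k = a_{k-1} + a_{k-2}.
This is the Fibonacci-type recurrence shifted so that a_0 = a_1 = 1.
Iterating: a_0=1, a_1=1, a_2=2, a_3=3, a_4=5, a_5=8, a_6=13, a_7=21, a_8=34, a_9=55, ...
a_29 = 832040.

832040


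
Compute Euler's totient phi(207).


phi(n) counts integers in [1, n] coprime to n. Using the multiplicative formula phi(n) = n * prod_{p | n} (1 - 1/p):
207 = 3^2 * 23, so
phi(207) = 207 * (1 - 1/3) * (1 - 1/23) = 132.

132


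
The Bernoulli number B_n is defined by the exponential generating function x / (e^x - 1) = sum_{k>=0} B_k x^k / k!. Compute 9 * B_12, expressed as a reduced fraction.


Bernoulli numbers can also be computed recursively via B_0 = 1 and sum_{j=0}^{m} C(m+1, j) B_j = 0 for m >= 1. Odd-index Bernoulli numbers vanish for k >= 3.
Computing B_12 = -691/2730, so 9 * B_12 = 9 * -691/2730 = -2073/910.

-2073/910


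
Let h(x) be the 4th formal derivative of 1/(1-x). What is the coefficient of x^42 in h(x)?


Differentiating 4 times: d^4/dx^4 [1/(1-x)] = 4!/(1-x)^5.
The expansion 1/(1-x)^5 = sum_{k>=0} C(k+4, 4) x^k, so the coefficient of x^n in 4!/(1-x)^5 is 4! * C(n+4, 4).
For n = 42: 24 * C(46, 4) = 24 * 163185 = 3916440

3916440


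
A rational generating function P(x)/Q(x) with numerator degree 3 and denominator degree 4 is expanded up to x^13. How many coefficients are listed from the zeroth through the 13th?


Expanding up to x^13 gives the coefficients for x^0, x^1, ..., x^13.
That is 13 + 1 = 14 coefficients in total.

14


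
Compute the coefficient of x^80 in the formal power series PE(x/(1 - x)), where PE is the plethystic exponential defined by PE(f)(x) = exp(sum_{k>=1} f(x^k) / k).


For f(x) = x/(1 - x) we have
sum_{k>=1} f(x^k) / k = sum_{k>=1} (1/k) * x^k / (1 - x^k) = sum_{k, m >= 1} x^(k m) / k,
which after exponentiating simplifies to
PE(x/(1 - x)) = prod_{k>=1} 1 / (1 - x^k).
This is the generating function for the partition function p(n), so the coefficient of x^80 is p(80).
Computing p(80) by dynamic programming over parts 1, 2, ..., 80: p(80) = 15796476.

15796476


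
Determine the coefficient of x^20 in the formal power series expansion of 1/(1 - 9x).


The geometric series identity gives 1/(1 - c x) = sum_{k>=0} c^k x^k, so the coefficient of x^k is c^k.
Here c = 9 and k = 20.
Computing: 9^20 = 12157665459056928801

12157665459056928801


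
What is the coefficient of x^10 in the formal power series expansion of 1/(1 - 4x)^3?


The general identity 1/(1 - c x)^r = sum_{k>=0} c^k C(k + r - 1, r - 1) x^k follows by substituting y = c x into 1/(1 - y)^r = sum_{k>=0} C(k + r - 1, r - 1) y^k.
For c = 4, r = 3, k = 10:
4^10 * C(12, 2) = 1048576 * 66 = 69206016.

69206016


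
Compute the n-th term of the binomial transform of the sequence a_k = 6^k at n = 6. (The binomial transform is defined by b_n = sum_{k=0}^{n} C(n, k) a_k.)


With a_k = 6^k, b_n = sum_{k=0}^{n} C(n, k) 6^k = (1 + 6)^n by the binomial theorem.
For n = 6: (1 + 6)^6 = 7^6 = 117649.

117649


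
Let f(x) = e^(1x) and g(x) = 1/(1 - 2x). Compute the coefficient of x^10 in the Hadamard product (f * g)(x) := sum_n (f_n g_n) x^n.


Expanding: f_k = 1^k/k! (from e^(1x)) and g_k = 2^k (from 1/(1 - 2x)). So the Hadamard coefficient (f * g)_k = 1^k 2^k / k! = (2)^k / k!.
For k = 10: 2^10/10! = 1024/3628800 = 4/14175.

4/14175


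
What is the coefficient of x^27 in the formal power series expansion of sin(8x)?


The Maclaurin series is sin(t) = sum_{k>=0} (-1)^k t^(2k+1) / (2k+1)!, so substituting t = 8x, only odd powers of x are nonzero, with coefficient of x^(2k+1) equal to (-1)^k 8^(2k+1) / (2k+1)!.
Write 27 = 2*13 + 1, giving the coefficient (-1)^13 * 8^27 / 27! = -2417851639229258349412352/10888869450418352160768000000 = -288230376151711744/1298054391195577640625.

-288230376151711744/1298054391195577640625


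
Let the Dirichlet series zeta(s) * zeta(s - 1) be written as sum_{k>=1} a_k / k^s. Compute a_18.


Convolution gives a_k = sum_{d | k} d * 1 = sum_{d | k} d = sigma(k), the sum of positive divisors of k.
For k = 18, the divisors are 1, 2, 3, 6, 9, 18, so
sigma(18) = 1 + 2 + 3 + 6 + 9 + 18 = 39.

39


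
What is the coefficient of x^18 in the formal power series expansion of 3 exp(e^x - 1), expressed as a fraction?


exp(e^x - 1) is the exponential generating function for the Bell numbers Bell_k: exp(e^x - 1) = sum_{k>=0} Bell_k x^k / k!.
So the coefficient of x^18 in 3 exp(e^x - 1) is 3 Bell_18 / 18!.
Computing: Bell_18 = 682076806159 and 18! = 6402373705728000, giving
3 * 682076806159/6402373705728000 = 97439543737/304874938368000.

97439543737/304874938368000


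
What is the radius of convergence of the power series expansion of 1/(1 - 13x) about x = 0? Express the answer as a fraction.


Expanding 1/(1 - 13x) = sum_{k>=0} 13^k x^k, the series converges when |13x| < 1, i.e., |x| < 1/13.
So the radius of convergence is 1/13 = 1/13.

1/13


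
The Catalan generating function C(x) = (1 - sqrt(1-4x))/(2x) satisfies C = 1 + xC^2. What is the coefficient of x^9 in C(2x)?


Substituting x -> 2x scales the n-th coefficient by 2^n, so [x^9] C(2x) = 2^9 * C_9.
C_9 = C(2*9, 9)/(10) = 48620/10 = 4862.
So 2^9 * 4862 = 512 * 4862 = 2489344.

2489344


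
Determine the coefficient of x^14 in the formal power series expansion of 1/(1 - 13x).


The geometric series identity gives 1/(1 - c x) = sum_{k>=0} c^k x^k, so the coefficient of x^k is c^k.
Here c = 13 and k = 14.
Computing: 13^14 = 3937376385699289

3937376385699289


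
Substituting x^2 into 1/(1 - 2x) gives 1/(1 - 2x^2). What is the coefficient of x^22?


The coefficient of x^(2m) in 1/(1 - 2x^2) is 2^m.
With n = 22 = 2*11, the coefficient is 2^11 = 2048.

2048


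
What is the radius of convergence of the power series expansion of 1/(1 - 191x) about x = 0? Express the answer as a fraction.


Expanding 1/(1 - 191x) = sum_{k>=0} 191^k x^k, the series converges when |191x| < 1, i.e., |x| < 1/191.
So the radius of convergence is 1/191 = 1/191.

1/191


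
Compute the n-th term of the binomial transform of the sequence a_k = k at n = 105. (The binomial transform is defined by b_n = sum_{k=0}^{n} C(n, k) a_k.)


With a_k = k, b_n = sum_{k=0}^{n} C(n, k) k. Using k * C(n, k) = n * C(n-1, k-1) gives b_n = n * sum_{k>=1} C(n-1, k-1) = n * 2^(n-1).
For n = 105: 105 * 2^104 = 105 * 20282409603651670423947251286016 = 2129653008383425394514461385031680.

2129653008383425394514461385031680


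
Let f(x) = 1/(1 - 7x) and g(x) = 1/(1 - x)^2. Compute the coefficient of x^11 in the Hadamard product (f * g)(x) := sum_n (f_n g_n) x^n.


f has coefficients f_k = 7^k. For g = 1/(1 - x)^2 the coefficient is g_k = C(k + 1, 1) = k + 1. The Hadamard coefficient is (f * g)_k = 7^k * (k + 1).
For k = 11: 7^11 * 12 = 1977326743 * 12 = 23727920916.

23727920916


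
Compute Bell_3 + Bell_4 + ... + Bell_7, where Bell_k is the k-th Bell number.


Recall Bell_k counts set partitions of a k-set (with Bell_0 = 1 by convention).
Bell_3 through Bell_7: 5, 15, 52, 203, 877
Sum = 5 + 15 + 52 + 203 + 877 = 1152.

1152


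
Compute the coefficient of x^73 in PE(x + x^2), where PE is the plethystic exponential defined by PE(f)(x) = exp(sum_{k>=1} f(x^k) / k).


With f(x) = x + x^2, the exponent is sum_{k>=1} (x^k + x^(2k)) / k = -ln(1 - x) - ln(1 - x^2). Exponentiating:
PE(x + x^2) = 1 / ((1 - x)(1 - x^2)).
This is the generating function for partitions of n into parts of size 1 or 2. The number of 2's can be any j in 0..36, and the rest are 1's, so
[x^73] = floor(73/2) + 1 = 37.

37


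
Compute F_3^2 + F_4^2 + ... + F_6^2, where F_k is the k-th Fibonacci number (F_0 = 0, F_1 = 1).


There is a standard identity sum_{k=0}^{N} F_k^2 = F_N * F_{N+1} (proved inductively from the telescoping relation F_k^2 = F_k F_{k+1} - F_{k-1} F_k). Then
sum_{k=3}^{6} F_k^2 = F_6 F_7 - F_2 F_3.
Computing: F_6 = 8, F_7 = 13, F_2 = 1, F_3 = 2.
Sum = 8 * 13 - 1 * 2 = 102.

102


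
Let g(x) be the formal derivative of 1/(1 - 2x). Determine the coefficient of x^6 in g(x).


Differentiate termwise: d/dx sum_{k>=0} 2^k x^k = sum_{k>=1} k 2^k x^(k-1) = sum_{j>=0} (j+1) 2^(j+1) x^j.
Equivalently, d/dx [1/(1 - 2x)] = 2/(1 - 2x)^2.
For j = 6: 7 * 2^7 = 7 * 128 = 896.

896


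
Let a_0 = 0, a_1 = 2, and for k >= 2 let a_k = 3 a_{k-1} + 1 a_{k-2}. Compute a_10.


Iterating the recurrence forward:
a_0 = 0
a_1 = 2
a_2 = 3*2 + 1*0 = 6
a_3 = 3*6 + 1*2 = 20
a_4 = 3*20 + 1*6 = 66
a_5 = 3*66 + 1*20 = 218
a_6 = 3*218 + 1*66 = 720
a_7 = 3*720 + 1*218 = 2378
a_8 = 3*2378 + 1*720 = 7854
a_9 = 3*7854 + 1*2378 = 25940
a_10 = 3*25940 + 1*7854 = 85674
So a_10 = 85674.

85674


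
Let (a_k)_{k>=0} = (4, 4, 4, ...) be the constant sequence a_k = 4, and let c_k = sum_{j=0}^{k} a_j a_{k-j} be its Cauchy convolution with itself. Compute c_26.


Since a_j = 4 for all j >= 0, the convolution sum becomes
c_k = sum_{j=0}^{k} 4 * 4 = 16 * (k + 1).
Equivalently, the generating function of (a_k) is 4/(1 - x) and its square is 16/(1 - x)^2 = sum_{k>=0} 16(k + 1) x^k.
For k = 26: 16 * 27 = 432.

432


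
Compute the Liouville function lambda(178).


The Liouville function is lambda(k) = (-1)^Omega(k), where Omega(k) counts the prime factors of k with multiplicity.
Factoring: 178 = 2 * 89, so Omega(178) = 2.
lambda(178) = (-1)^2 = 1.

1


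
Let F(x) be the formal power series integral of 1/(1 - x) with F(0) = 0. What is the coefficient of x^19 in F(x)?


1/(1 - x) = sum_{k>=0} x^k. Integrating termwise and using F(0) = 0 gives
F(x) = sum_{k>=0} x^(k+1) / (k+1) = sum_{m>=1} x^m / m = -ln(1 - x).
So the coefficient of x^19 is 1/19 = 1/19.

1/19


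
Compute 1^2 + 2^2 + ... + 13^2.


This power sum has a closed form given by Faulhaber's formula
sum_{k=1}^{m} k^p = (1 / (p + 1)) * sum_{j=0}^{p} C(p + 1, j) B_j m^(p + 1 - j),
but for small m direct computation is fastest:
1 + 4 + 9 + 16 + 25 + 36 + 49 + 64 + 81 + 100 + 121 + 144 + 169 = 819.

819


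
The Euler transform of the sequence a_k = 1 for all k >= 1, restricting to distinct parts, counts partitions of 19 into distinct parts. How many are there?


Partitions of 19 into distinct parts can be computed via generating function.
Product (1+x)(1+x^2)(1+x^3)...
The coefficient of x^19 = 54

54


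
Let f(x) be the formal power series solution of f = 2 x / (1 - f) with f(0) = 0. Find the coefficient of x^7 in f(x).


Apply Lagrange inversion: f = 2 x * phi(f) with phi(t) = 1/(1 - t), so
[x^n] f = 2^n * (1/n) [t^(n-1)] phi(t)^n = 2^n * (1/n) [t^(n-1)] (1 - t)^(-n) = 2^n * (1/n) C(2n - 2, n - 1) = 2^n * C_{n-1}.
For n = 7: C_6 = C(12, 6) / 7 = 924/7 = 132.
With the 2^7 = 128 factor, the coefficient is 128 * 132 = 16896.

16896


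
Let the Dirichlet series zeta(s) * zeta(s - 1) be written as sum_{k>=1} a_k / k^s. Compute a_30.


Convolution gives a_k = sum_{d | k} d * 1 = sum_{d | k} d = sigma(k), the sum of positive divisors of k.
For k = 30, the divisors are 1, 2, 3, 5, 6, 10, 15, 30, so
sigma(30) = 1 + 2 + 3 + 5 + 6 + 10 + 15 + 30 = 72.

72


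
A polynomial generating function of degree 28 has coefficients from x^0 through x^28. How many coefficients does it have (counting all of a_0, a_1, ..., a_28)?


A polynomial of degree 28 takes the form a_0 + a_1 x + ... + a_28 x^28.
The number of coefficients is 28 + 1 = 29.

29


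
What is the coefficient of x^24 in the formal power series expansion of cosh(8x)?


The Maclaurin series is cosh(t) = sum_{m>=0} t^(2m) / (2m)!, so substituting t = 8x, only even powers of x are nonzero, with coefficient of x^(2m) equal to 8^(2m) / (2m)!.
For x^24 the coefficient is 8^24/24! = 4722366482869645213696/620448401733239439360000 = 1125899906842624/147926426347074375.

1125899906842624/147926426347074375


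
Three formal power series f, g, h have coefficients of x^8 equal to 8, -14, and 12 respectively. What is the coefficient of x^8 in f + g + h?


Series addition is componentwise:
8 + -14 + 12
= 6

6


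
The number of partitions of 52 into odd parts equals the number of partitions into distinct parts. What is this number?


Computing partitions of 52 into odd parts (1, 3, 5, ...):
Using the generating function prod_{k>=0} 1/(1-x^(2k+1)),
the count is 4582

4582


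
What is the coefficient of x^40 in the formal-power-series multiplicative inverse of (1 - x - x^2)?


Let the inverse be f(x) = sum_{k>=0} a_k x^k. From f(x) * (1 - x - x^2) = 1 and matching coefficients:
 x^0: a_0 = 1.
 x^1: a_1 - a_0 = 0, so a_1 = 1.
 x^k (k >= 2): a_k - a_{k-1} - a_{k-2} = 0, i.e. a_k = a_{k-1} + a_{k-2}.
This is the Fibonacci-type recurrence shifted so that a_0 = a_1 = 1.
Iterating: a_0=1, a_1=1, a_2=2, a_3=3, a_4=5, a_5=8, a_6=13, a_7=21, a_8=34, a_9=55, ...
a_40 = 165580141.

165580141


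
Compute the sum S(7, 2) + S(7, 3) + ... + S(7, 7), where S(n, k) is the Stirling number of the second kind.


By definition, S(n, k) counts partitions of an n-set into exactly k nonempty blocks.
Computing row n = 7 for k = 2..7:
S(7, k): 63, 301, 350, 140, 21, 1
Sum = 876.

876


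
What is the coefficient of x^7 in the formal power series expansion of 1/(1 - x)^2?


The expansion 1/(1 - x)^r = sum_{k>=0} C(k + r - 1, r - 1) x^k follows from the multiset / negative-binomial theorem (or from repeated differentiation of the geometric series).
For r = 2 and k = 7:
C(8, 1) = 40320 / (1 * 5040) = 8.

8


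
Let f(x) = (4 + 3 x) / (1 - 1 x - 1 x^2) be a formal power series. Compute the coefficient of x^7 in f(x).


Write f(x) = sum_{k>=0} a_k x^k. Multiplying both sides by 1 - 1 x - 1 x^2 gives
(1 - 1 x - 1 x^2) sum_{k>=0} a_k x^k = 4 + 3 x.
Matching coefficients:
 x^0: a_0 = 4
 x^1: a_1 - 1 a_0 = 3  =>  a_1 = 1*4 + 3 = 7
 x^k (k >= 2): a_k = 1 a_{k-1} + 1 a_{k-2}.
Iterating: a_2 = 11, a_3 = 18, a_4 = 29, a_5 = 47, a_6 = 76, a_7 = 123.
So the coefficient of x^7 is 123.

123


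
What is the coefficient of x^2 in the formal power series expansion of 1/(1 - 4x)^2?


The general identity 1/(1 - c x)^r = sum_{k>=0} c^k C(k + r - 1, r - 1) x^k follows by substituting y = c x into 1/(1 - y)^r = sum_{k>=0} C(k + r - 1, r - 1) y^k.
For c = 4, r = 2, k = 2:
4^2 * C(3, 1) = 16 * 3 = 48.

48


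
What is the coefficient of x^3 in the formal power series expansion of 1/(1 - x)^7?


The negative binomial / multiset identity is
1/(1 - x)^r = sum_{k>=0} C(k + r - 1, r - 1) x^k.
Here r = 7 and k = 3, so the coefficient is
C(3 + 6, 6) = C(9, 6)
= 84

84


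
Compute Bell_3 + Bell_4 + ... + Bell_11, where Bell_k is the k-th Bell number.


Recall Bell_k counts set partitions of a k-set (with Bell_0 = 1 by convention).
Bell_3 through Bell_11: 5, 15, 52, 203, 877, 4140, 21147, 115975, 678570
Sum = 5 + 15 + 52 + 203 + 877 + 4140 + 21147 + 115975 + 678570 = 820984.

820984


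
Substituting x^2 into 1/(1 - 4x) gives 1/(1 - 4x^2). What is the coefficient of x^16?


The coefficient of x^(2m) in 1/(1 - 4x^2) is 4^m.
With n = 16 = 2*8, the coefficient is 4^8 = 65536.

65536


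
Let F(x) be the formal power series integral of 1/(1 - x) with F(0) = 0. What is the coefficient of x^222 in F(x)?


1/(1 - x) = sum_{k>=0} x^k. Integrating termwise and using F(0) = 0 gives
F(x) = sum_{k>=0} x^(k+1) / (k+1) = sum_{m>=1} x^m / m = -ln(1 - x).
So the coefficient of x^222 is 1/222 = 1/222.

1/222


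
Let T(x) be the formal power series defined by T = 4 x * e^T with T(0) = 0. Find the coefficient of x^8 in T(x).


Apply the Lagrange inversion formula: if T = 4 x * phi(T) with phi(t) = e^t, then
[x^n] T = 4^n * (1/n) [t^(n-1)] phi(t)^n = 4^n * (1/n) [t^(n-1)] e^(n t) = 4^n * (1/n) * n^(n-1) / (n-1)! = 4^n * n^(n-1) / n!.
When c = 1 this is the Cayley count of rooted labeled trees on n vertices, divided by n!.
For n = 8: 4^8 * 8^7 / 8! = 65536 * 2097152/40320 = 1073741824/315.

1073741824/315


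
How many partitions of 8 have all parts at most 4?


Using the generating function (1-x)^(-1)(1-x^2)^(-1)...(1-x^4)^(-1),
the coefficient of x^8 counts these restricted partitions.
Result = 15

15


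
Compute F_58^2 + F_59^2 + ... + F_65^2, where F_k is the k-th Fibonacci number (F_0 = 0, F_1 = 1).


There is a standard identity sum_{k=0}^{N} F_k^2 = F_N * F_{N+1} (proved inductively from the telescoping relation F_k^2 = F_k F_{k+1} - F_{k-1} F_k). Then
sum_{k=58}^{65} F_k^2 = F_65 F_66 - F_57 F_58.
Computing: F_65 = 17167680177565, F_66 = 27777890035288, F_57 = 365435296162, F_58 = 591286729879.
Sum = 17167680177565 * 27777890035288 - 365435296162 * 591286729879 = 476665855092144143096489322.

476665855092144143096489322


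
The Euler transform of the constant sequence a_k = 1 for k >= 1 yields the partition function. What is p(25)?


The Euler transform converts the sequence a_k = 1 into the number of integer partitions.
Using the recurrence or dynamic programming:
p(25) = 1958

1958


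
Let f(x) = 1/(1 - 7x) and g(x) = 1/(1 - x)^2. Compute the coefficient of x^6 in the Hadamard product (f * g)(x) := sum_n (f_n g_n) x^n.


f has coefficients f_k = 7^k. For g = 1/(1 - x)^2 the coefficient is g_k = C(k + 1, 1) = k + 1. The Hadamard coefficient is (f * g)_k = 7^k * (k + 1).
For k = 6: 7^6 * 7 = 117649 * 7 = 823543.

823543


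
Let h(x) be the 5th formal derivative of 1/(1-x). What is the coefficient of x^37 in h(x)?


Differentiating 5 times: d^5/dx^5 [1/(1-x)] = 5!/(1-x)^6.
The expansion 1/(1-x)^6 = sum_{k>=0} C(k+5, 5) x^k, so the coefficient of x^n in 5!/(1-x)^6 is 5! * C(n+5, 5).
For n = 37: 120 * C(42, 5) = 120 * 850668 = 102080160

102080160


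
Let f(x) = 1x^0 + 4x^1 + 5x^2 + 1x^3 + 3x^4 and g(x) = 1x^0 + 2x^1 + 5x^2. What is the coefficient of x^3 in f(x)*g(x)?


Cauchy product at x^3:
4*5 + 5*2 + 1*1
= 31

31


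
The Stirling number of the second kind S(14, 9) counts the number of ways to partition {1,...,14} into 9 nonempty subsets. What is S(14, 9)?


Using the explicit formula S(n,k) = (1/k!) sum_{j=0}^{k} (-1)^(k-j) C(k,j) j^n:
S(14, 9) = 5135130
Equivalently, S(n,k) is n! times the coefficient of x^n in the EGF (e^x - 1)^k / k!.

5135130


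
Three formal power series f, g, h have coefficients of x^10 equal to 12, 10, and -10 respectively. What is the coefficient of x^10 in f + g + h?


Series addition is componentwise:
12 + 10 + -10
= 12

12


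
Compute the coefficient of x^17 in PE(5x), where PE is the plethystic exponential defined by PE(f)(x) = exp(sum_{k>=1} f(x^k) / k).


With f(x) = 5x, the exponent is sum_{k>=1} 5 x^k / k = 5 * (-ln(1 - x)). Exponentiating:
PE(5x) = exp(-5 ln(1 - x)) = 1/(1 - x)^5.
By the negative binomial expansion, [x^n] 1/(1 - x)^5 = C(n + 4, 4).
For n = 17: C(21, 4) = 5985.

5985


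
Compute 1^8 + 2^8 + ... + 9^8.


This power sum has a closed form given by Faulhaber's formula
sum_{k=1}^{m} k^p = (1 / (p + 1)) * sum_{j=0}^{p} C(p + 1, j) B_j m^(p + 1 - j),
but for small m direct computation is fastest:
1 + 256 + 6561 + 65536 + 390625 + 1679616 + 5764801 + 16777216 + 43046721 = 67731333.

67731333


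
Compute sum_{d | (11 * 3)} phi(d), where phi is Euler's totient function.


First, 11 * 3 = 33. One classical identity is sum_{d | n} phi(d) = n (each k in [1, n] has a unique gcd with n, and among the k's with gcd(k, n) = n/d there are phi(d) of them). So the sum equals 33. We also verify directly:
Divisors of 33: 1, 3, 11, 33.
phi values: 1, 2, 10, 20.
Sum = 33.

33


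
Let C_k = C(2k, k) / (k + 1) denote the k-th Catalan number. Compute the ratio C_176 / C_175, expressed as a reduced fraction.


Using C_k = (2k)! / (k! (k+1)!), the ratio C_{k+1}/C_k simplifies to
C_{k+1}/C_k = [(2k+2)! / ((k+1)! (k+2)!)] * [k! (k+1)! / (2k)!]
 = (2k+2)(2k+1) / ((k+1)(k+2)) = 2(2k+1) / (k+2).
For k = 175: 2(2*175 + 1) / (175 + 2) = 702/177 = 234/59.

234/59


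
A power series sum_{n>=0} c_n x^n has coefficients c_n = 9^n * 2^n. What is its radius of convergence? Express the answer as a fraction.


By the root test (Cauchy-Hadamard), the radius is R = 1 / limsup_n |c_n|^(1/n).
Here |c_n|^(1/n) = (9^n * 2^n)^(1/n) = 9 * 2 = 18 for all n.
So R = 1/18 = 1/18.

1/18


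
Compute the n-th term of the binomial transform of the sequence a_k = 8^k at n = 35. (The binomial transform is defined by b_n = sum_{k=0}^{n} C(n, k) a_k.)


With a_k = 8^k, b_n = sum_{k=0}^{n} C(n, k) 8^k = (1 + 8)^n by the binomial theorem.
For n = 35: (1 + 8)^35 = 9^35 = 2503155504993241601315571986085849.

2503155504993241601315571986085849


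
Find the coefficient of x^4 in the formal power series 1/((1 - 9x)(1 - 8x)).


By partial fractions or Cauchy convolution:
The coefficient equals sum_{k=0}^{4} 9^k * 8^(4-k).
= 26281

26281


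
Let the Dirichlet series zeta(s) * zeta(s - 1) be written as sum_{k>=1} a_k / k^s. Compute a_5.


Convolution gives a_k = sum_{d | k} d * 1 = sum_{d | k} d = sigma(k), the sum of positive divisors of k.
For k = 5, the divisors are 1, 5, so
sigma(5) = 1 + 5 = 6.

6


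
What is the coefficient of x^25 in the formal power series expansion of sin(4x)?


The Maclaurin series is sin(t) = sum_{k>=0} (-1)^k t^(2k+1) / (2k+1)!, so substituting t = 4x, only odd powers of x are nonzero, with coefficient of x^(2k+1) equal to (-1)^k 4^(2k+1) / (2k+1)!.
Write 25 = 2*12 + 1, giving the coefficient (-1)^12 * 4^25 / 25! = 1125899906842624/15511210043330985984000000 = 268435456/3698160658676859375.

268435456/3698160658676859375


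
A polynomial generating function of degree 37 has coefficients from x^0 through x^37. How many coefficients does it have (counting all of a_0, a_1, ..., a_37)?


A polynomial of degree 37 takes the form a_0 + a_1 x + ... + a_37 x^37.
The number of coefficients is 37 + 1 = 38.

38


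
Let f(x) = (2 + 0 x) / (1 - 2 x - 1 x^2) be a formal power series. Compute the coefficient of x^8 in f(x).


Write f(x) = sum_{k>=0} a_k x^k. Multiplying both sides by 1 - 2 x - 1 x^2 gives
(1 - 2 x - 1 x^2) sum_{k>=0} a_k x^k = 2 + 0 x.
Matching coefficients:
 x^0: a_0 = 2
 x^1: a_1 - 2 a_0 = 0  =>  a_1 = 2*2 + 0 = 4
 x^k (k >= 2): a_k = 2 a_{k-1} + 1 a_{k-2}.
Iterating: a_2 = 10, a_3 = 24, a_4 = 58, a_5 = 140, a_6 = 338, a_7 = 816, a_8 = 1970.
So the coefficient of x^8 is 1970.

1970


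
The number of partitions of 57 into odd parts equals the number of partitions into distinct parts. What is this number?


Computing partitions of 57 into odd parts (1, 3, 5, ...):
Using the generating function prod_{k>=0} 1/(1-x^(2k+1)),
the count is 7917

7917


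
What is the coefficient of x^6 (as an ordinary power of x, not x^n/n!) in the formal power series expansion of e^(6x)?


The exponential series is e^y = sum_{k>=0} y^k / k!. Substituting y = 6x gives
e^(6x) = sum_{k>=0} 6^k x^k / k!.
So the coefficient of x^n is a^n/n! with a = 6, n = 6:
6^6 / 6! = 46656/720 = 324/5

324/5


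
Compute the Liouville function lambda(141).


The Liouville function is lambda(k) = (-1)^Omega(k), where Omega(k) counts the prime factors of k with multiplicity.
Factoring: 141 = 3 * 47, so Omega(141) = 2.
lambda(141) = (-1)^2 = 1.

1


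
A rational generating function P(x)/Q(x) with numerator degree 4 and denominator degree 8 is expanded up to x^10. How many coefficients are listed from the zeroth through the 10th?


Expanding up to x^10 gives the coefficients for x^0, x^1, ..., x^10.
That is 10 + 1 = 11 coefficients in total.

11


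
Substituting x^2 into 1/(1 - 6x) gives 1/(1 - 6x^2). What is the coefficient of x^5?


Since 1/(1 - 6x^2) only has even powers of x,
the coefficient of x^5 (odd) is 0.

0


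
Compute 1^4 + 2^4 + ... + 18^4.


This power sum has a closed form given by Faulhaber's formula
sum_{k=1}^{m} k^p = (1 / (p + 1)) * sum_{j=0}^{p} C(p + 1, j) B_j m^(p + 1 - j),
but for small m direct computation is fastest:
1 + 16 + 81 + 256 + 625 + 1296 + 2401 + 4096 + 6561 + 10000 + 14641 + 20736 + 28561 + 38416 + 50625 + 65536 + 83521 + 104976 = 432345.

432345


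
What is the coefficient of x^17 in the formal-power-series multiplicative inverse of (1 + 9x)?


The inverse is 1/(1 + 9x). Apply the geometric identity 1/(1 - y) = sum_{k>=0} y^k with y = -9x:
1/(1 + 9x) = sum_{k>=0} (-9)^k x^k.
So the coefficient of x^17 is (-9)^17 = -16677181699666569.

-16677181699666569


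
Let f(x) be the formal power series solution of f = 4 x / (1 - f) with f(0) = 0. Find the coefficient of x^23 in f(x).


Apply Lagrange inversion: f = 4 x * phi(f) with phi(t) = 1/(1 - t), so
[x^n] f = 4^n * (1/n) [t^(n-1)] phi(t)^n = 4^n * (1/n) [t^(n-1)] (1 - t)^(-n) = 4^n * (1/n) C(2n - 2, n - 1) = 4^n * C_{n-1}.
For n = 23: C_22 = C(44, 22) / 23 = 2104098963720/23 = 91482563640.
With the 4^23 = 70368744177664 factor, the coefficient is 70368744177664 * 91482563640 = 6437513117500026346536960.

6437513117500026346536960


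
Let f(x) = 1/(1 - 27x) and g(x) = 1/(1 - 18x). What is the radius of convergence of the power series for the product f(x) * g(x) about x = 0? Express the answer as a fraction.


The radius of 1/(1 - 27x) is 1/27 (nearest singularity at x = 1/27), and the radius of 1/(1 - 18x) is 1/18.
The product f(x)*g(x) = 1/((1 - 27x)(1 - 18x)) has singularities at both 1/27 and 1/18, so its radius of convergence is the distance to the nearest one:
min(1/27, 1/18) = 1/27.

1/27


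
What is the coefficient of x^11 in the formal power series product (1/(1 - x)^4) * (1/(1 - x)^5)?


Combine the factors: (1/(1 - x)^4) * (1/(1 - x)^5) = 1/(1 - x)^9.
Then use 1/(1 - x)^r = sum_{k>=0} C(k + r - 1, r - 1) x^k with r = 9 and k = 11:
C(19, 8) = 75582.

75582


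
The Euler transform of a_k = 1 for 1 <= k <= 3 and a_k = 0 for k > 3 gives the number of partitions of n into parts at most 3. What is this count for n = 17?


Partitions of 17 into parts at most 3:
Using generating function (1-x)^(-1)(1-x^2)^(-1)(1-x^3)^(-1),
the coefficient of x^17 = 33

33


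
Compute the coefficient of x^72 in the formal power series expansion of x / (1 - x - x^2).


Let f(x) = sum_{k>=0} a_k x^k. Multiplying f(x) * (1 - x - x^2) = x and matching coefficients gives a_0 = 0, a_1 = 1, and a_k = a_{k-1} + a_{k-2} for k >= 2. These are the Fibonacci numbers F_k.
Iterating from F_0 = 0, F_1 = 1:
F_0=0, F_1=1, F_2=1, F_3=2, F_4=3, F_5=5, F_6=8, F_7=13, F_8=21, F_9=34, ...
F_72 = 498454011879264.

498454011879264


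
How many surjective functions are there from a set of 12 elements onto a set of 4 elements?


By inclusion-exclusion on which target elements are missed, the number of surjections from an n-set onto a k-set is
surj(n, k) = sum_{j=0}^{k} (-1)^j C(k, j) (k - j)^n.
Equivalently surj(n, k) = k! * S(n, k), where S(n, k) is the Stirling number of the second kind.
For n = 12, k = 4:
S(12, 4) = 611501, so
surj = 4! * 611501 = 24 * 611501 = 14676024.

14676024


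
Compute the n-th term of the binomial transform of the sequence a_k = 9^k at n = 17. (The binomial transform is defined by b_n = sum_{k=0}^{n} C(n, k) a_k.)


With a_k = 9^k, b_n = sum_{k=0}^{n} C(n, k) 9^k = (1 + 9)^n by the binomial theorem.
For n = 17: (1 + 9)^17 = 10^17 = 100000000000000000.

100000000000000000
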